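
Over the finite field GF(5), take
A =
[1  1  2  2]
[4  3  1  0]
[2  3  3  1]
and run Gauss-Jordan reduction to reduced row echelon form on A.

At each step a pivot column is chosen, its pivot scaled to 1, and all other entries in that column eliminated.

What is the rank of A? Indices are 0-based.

[1] R0 /= 1  ⇒  (1, 1, 2, 2)
     R1 -= 4·R0  ⇒  (0, 4, 3, 2)
     R2 -= 2·R0  ⇒  (0, 1, 4, 2)
[2] R1 /= 4  ⇒  (0, 1, 2, 3)
     R0 -= 1·R1  ⇒  (1, 0, 0, 4)
     R2 -= 1·R1  ⇒  (0, 0, 2, 4)
[3] R2 /= 2  ⇒  (0, 0, 1, 2)
     R1 -= 2·R2  ⇒  (0, 1, 0, 4)

rank = 3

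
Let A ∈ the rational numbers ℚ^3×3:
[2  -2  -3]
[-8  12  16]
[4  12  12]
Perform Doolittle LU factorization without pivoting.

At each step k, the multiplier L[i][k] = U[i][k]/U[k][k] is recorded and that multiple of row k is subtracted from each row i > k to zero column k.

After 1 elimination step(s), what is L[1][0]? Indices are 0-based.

k=0: U[0][0]=2
  eliminate (1,0): mult=-4, new row 1: (0, 4, 4); set L[1][0]=-4
  eliminate (2,0): mult=2, new row 2: (0, 16, 18); set L[2][0]=2

L[1][0] = -4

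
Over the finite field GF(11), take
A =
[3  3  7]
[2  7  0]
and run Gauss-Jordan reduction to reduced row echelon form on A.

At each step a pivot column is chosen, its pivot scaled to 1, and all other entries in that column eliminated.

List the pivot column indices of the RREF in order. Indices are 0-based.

pivot columns: 0, 1

[1] R0 /= 3  ⇒  (1, 1, 6)
     R1 -= 2·R0  ⇒  (0, 5, 10)
[2] R1 /= 5  ⇒  (0, 1, 2)
     R0 -= 1·R1  ⇒  (1, 0, 4)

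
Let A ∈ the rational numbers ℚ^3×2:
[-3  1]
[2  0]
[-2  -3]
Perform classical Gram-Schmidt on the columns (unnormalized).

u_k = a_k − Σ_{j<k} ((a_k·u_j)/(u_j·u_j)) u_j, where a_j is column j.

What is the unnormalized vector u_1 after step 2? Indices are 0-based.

Step 1: u_0 = a_0 = (-3, 2, -2).
Step 2: u_1 = a_1 − (3/17)·u_0 = (26/17, -6/17, -45/17).

u_1 = (26/17, -6/17, -45/17)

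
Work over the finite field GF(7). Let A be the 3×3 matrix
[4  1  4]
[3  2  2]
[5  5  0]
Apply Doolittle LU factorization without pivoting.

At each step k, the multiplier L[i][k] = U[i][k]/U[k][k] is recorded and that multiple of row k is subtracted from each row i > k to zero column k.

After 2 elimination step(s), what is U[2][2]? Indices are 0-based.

U[2][2] = 5

[col 0] pivot 4
  R1 -= 6*R0 → (0, 3, 6)  (L[1][0] := 6)
  R2 -= 3*R0 → (0, 2, 2)  (L[2][0] := 3)
[col 1] pivot 3
  R2 -= 3*R1 → (0, 0, 5)  (L[2][1] := 3)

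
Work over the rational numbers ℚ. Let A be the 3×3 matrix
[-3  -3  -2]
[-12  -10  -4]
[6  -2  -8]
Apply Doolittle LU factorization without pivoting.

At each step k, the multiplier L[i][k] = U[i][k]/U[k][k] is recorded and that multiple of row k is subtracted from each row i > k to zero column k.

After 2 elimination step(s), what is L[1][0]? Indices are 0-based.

[col 0] pivot -3
  R1 -= 4*R0 → (0, 2, 4)  (L[1][0] := 4)
  R2 -= -2*R0 → (0, -8, -12)  (L[2][0] := -2)
[col 1] pivot 2
  R2 -= -4*R1 → (0, 0, 4)  (L[2][1] := -4)

L[1][0] = 4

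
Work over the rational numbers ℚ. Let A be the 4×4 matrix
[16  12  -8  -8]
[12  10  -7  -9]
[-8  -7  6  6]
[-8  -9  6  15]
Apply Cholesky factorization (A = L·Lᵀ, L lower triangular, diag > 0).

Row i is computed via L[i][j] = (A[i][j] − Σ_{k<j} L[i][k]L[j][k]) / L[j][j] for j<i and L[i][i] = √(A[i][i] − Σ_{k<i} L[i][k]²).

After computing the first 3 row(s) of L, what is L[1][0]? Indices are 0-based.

L[1][0] = 3

Step 1: L[0][0] = √(16) = 4.
  L[1][0] = (12) / L[0][0] = 3.
Step 2: L[1][1] = √(1) = 1.
  L[2][0] = (-8) / L[0][0] = -2.
  L[2][1] = (-1) / L[1][1] = -1.
Step 3: L[2][2] = √(1) = 1.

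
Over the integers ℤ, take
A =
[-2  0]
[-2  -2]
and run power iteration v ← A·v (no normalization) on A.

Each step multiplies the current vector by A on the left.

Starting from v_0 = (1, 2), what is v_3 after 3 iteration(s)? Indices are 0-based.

v_0 = (1, 2).
v_1 = A·v_0 = (-2, -6).
v_2 = A·v_1 = (4, 16).
v_3 = A·v_2 = (-8, -40).

v_3 = (-8, -40)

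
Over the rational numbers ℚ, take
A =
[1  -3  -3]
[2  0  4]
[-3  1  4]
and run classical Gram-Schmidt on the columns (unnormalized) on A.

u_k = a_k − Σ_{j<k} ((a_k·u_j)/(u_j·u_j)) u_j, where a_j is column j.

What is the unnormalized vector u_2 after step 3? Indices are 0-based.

u_2 = (25/26, 50/13, 75/26)

Step 1: u_0 = a_0 = (1, 2, -3).
Step 2: u_1 = a_1 − (-3/7)·u_0 = (-18/7, 6/7, -2/7).
Step 3: u_2 = a_2 − (-1/2)·u_0 − (35/26)·u_1 = (25/26, 50/13, 75/26).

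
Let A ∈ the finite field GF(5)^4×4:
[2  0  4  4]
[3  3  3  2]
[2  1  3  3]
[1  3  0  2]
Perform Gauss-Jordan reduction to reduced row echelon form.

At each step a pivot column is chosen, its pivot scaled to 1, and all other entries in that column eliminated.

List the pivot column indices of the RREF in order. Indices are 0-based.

[1] R0 /= 2  ⇒  (1, 0, 2, 2)
     R1 -= 3·R0  ⇒  (0, 3, 2, 1)
     R2 -= 2·R0  ⇒  (0, 1, 4, 4)
     R3 -= 1·R0  ⇒  (0, 3, 3, 0)
[2] R1 /= 3  ⇒  (0, 1, 4, 2)
     R2 -= 1·R1  ⇒  (0, 0, 0, 2)
     R3 -= 3·R1  ⇒  (0, 0, 1, 4)
[3] R2 <-> R3
[3] R2 /= 1  ⇒  (0, 0, 1, 4)
     R0 -= 2·R2  ⇒  (1, 0, 0, 4)
     R1 -= 4·R2  ⇒  (0, 1, 0, 1)
[4] R3 /= 2  ⇒  (0, 0, 0, 1)
     R0 -= 4·R3  ⇒  (1, 0, 0, 0)
     R1 -= 1·R3  ⇒  (0, 1, 0, 0)
     R2 -= 4·R3  ⇒  (0, 0, 1, 0)

pivot columns: 0, 1, 2, 3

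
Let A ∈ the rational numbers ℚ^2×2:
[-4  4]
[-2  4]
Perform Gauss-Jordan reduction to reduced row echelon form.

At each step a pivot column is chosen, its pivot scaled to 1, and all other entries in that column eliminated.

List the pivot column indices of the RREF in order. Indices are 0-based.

pivot columns: 0, 1

step 1: normalize row 0 (÷-4) = (1, -1)
  row 1: subtract -2×row0 = (0, 2)
step 2: normalize row 1 (÷2) = (0, 1)
  row 0: subtract -1×row1 = (1, 0)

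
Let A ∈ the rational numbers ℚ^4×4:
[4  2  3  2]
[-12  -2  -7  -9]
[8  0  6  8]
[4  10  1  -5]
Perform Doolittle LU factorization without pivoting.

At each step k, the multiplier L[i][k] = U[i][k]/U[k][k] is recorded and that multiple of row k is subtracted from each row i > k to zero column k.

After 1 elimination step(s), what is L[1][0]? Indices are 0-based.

L[1][0] = -3

k=0: U[0][0]=4
  eliminate (1,0): mult=-3, new row 1: (0, 4, 2, -3); set L[1][0]=-3
  eliminate (2,0): mult=2, new row 2: (0, -4, 0, 4); set L[2][0]=2
  eliminate (3,0): mult=1, new row 3: (0, 8, -2, -7); set L[3][0]=1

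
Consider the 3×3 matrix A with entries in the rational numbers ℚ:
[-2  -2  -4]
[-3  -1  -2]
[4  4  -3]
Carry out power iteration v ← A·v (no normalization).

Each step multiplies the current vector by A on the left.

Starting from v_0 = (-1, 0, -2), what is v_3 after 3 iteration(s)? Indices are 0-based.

v_0 = (-1, 0, -2).
v_1 = A·v_0 = (10, 7, 2).
v_2 = A·v_1 = (-42, -41, 62).
v_3 = A·v_2 = (-82, 43, -518).

v_3 = (-82, 43, -518)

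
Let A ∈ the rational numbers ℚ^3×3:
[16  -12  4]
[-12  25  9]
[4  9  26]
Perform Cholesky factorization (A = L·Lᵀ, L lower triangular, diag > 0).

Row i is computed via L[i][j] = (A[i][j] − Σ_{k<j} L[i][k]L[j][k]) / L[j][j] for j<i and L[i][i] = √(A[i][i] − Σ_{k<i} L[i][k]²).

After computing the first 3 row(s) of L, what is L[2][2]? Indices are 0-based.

L[2][2] = 4

Step 1: L[0][0] = √(16) = 4.
  L[1][0] = (-12) / L[0][0] = -3.
Step 2: L[1][1] = √(16) = 4.
  L[2][0] = (4) / L[0][0] = 1.
  L[2][1] = (12) / L[1][1] = 3.
Step 3: L[2][2] = √(16) = 4.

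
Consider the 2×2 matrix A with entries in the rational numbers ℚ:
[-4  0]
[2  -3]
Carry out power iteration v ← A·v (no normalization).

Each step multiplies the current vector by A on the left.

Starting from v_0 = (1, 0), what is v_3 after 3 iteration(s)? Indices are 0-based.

v_3 = (-64, 74)

v_0 = (1, 0).
v_1 = A·v_0 = (-4, 2).
v_2 = A·v_1 = (16, -14).
v_3 = A·v_2 = (-64, 74).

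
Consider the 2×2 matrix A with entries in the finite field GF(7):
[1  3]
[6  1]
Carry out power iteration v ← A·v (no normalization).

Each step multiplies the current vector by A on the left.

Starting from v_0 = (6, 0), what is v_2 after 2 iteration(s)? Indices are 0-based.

v_0 = (6, 0).
v_1 = A·v_0 = (6, 1).
v_2 = A·v_1 = (2, 2).

v_2 = (2, 2)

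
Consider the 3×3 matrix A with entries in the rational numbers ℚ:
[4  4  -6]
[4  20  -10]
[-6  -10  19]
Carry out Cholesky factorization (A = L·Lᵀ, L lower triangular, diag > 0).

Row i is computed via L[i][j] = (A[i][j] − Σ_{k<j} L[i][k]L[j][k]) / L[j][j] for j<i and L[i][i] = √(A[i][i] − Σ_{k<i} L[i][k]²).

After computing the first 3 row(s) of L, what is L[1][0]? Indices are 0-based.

Step 1: L[0][0] = √(4) = 2.
  L[1][0] = (4) / L[0][0] = 2.
Step 2: L[1][1] = √(16) = 4.
  L[2][0] = (-6) / L[0][0] = -3.
  L[2][1] = (-4) / L[1][1] = -1.
Step 3: L[2][2] = √(9) = 3.

L[1][0] = 2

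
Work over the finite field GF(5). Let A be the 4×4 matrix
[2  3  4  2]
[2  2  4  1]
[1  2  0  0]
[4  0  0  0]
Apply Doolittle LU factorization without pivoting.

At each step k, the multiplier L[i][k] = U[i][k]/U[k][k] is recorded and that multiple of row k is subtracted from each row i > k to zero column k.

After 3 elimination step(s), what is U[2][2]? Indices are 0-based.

U[2][2] = 3

Step 1: pivot at (0,0) is 2.
  row1 ← row1 − (1)·row0  ⇒  L[1][0]=1, U row1=(0, 4, 0, 4)
  row2 ← row2 − (3)·row0  ⇒  L[2][0]=3, U row2=(0, 3, 3, 4)
  row3 ← row3 − (2)·row0  ⇒  L[3][0]=2, U row3=(0, 4, 2, 1)
Step 2: pivot at (1,1) is 4.
  row2 ← row2 − (2)·row1  ⇒  L[2][1]=2, U row2=(0, 0, 3, 1)
  row3 ← row3 − (1)·row1  ⇒  L[3][1]=1, U row3=(0, 0, 2, 2)
Step 3: pivot at (2,2) is 3.
  row3 ← row3 − (4)·row2  ⇒  L[3][2]=4, U row3=(0, 0, 0, 3)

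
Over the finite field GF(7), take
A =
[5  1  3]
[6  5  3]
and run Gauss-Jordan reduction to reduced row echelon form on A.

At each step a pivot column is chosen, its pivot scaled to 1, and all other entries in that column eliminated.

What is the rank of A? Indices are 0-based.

[1] R0 /= 5  ⇒  (1, 3, 2)
     R1 -= 6·R0  ⇒  (0, 1, 5)
[2] R1 /= 1  ⇒  (0, 1, 5)
     R0 -= 3·R1  ⇒  (1, 0, 1)

rank = 2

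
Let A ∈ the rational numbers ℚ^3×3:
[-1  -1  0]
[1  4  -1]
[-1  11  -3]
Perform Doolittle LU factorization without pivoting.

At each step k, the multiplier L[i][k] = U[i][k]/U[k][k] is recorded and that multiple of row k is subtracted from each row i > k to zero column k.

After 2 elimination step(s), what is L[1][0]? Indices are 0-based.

k=0: U[0][0]=-1
  eliminate (1,0): mult=-1, new row 1: (0, 3, -1); set L[1][0]=-1
  eliminate (2,0): mult=1, new row 2: (0, 12, -3); set L[2][0]=1
k=1: U[1][1]=3
  eliminate (2,1): mult=4, new row 2: (0, 0, 1); set L[2][1]=4

L[1][0] = -1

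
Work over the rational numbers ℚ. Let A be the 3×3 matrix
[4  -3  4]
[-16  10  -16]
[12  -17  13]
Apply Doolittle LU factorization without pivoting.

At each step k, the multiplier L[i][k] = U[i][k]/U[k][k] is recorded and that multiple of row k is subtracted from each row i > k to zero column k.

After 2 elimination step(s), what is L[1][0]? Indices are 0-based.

k=0: U[0][0]=4
  eliminate (1,0): mult=-4, new row 1: (0, -2, 0); set L[1][0]=-4
  eliminate (2,0): mult=3, new row 2: (0, -8, 1); set L[2][0]=3
k=1: U[1][1]=-2
  eliminate (2,1): mult=4, new row 2: (0, 0, 1); set L[2][1]=4

L[1][0] = -4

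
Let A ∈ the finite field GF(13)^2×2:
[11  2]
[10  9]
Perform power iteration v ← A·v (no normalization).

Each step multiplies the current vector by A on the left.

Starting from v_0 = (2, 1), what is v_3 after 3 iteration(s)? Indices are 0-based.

v_0 = (2, 1).
v_1 = A·v_0 = (11, 3).
v_2 = A·v_1 = (10, 7).
v_3 = A·v_2 = (7, 7).

v_3 = (7, 7)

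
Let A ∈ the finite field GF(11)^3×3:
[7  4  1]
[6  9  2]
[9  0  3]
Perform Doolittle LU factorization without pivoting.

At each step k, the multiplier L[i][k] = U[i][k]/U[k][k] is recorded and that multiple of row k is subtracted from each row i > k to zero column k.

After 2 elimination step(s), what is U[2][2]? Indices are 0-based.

Step 1: pivot at (0,0) is 7.
  row1 ← row1 − (4)·row0  ⇒  L[1][0]=4, U row1=(0, 4, 9)
  row2 ← row2 − (6)·row0  ⇒  L[2][0]=6, U row2=(0, 9, 8)
Step 2: pivot at (1,1) is 4.
  row2 ← row2 − (5)·row1  ⇒  L[2][1]=5, U row2=(0, 0, 7)

U[2][2] = 7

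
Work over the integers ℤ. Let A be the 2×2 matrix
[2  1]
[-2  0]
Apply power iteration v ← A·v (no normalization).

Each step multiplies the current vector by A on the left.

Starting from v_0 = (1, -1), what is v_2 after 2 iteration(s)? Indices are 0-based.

v_0 = (1, -1).
v_1 = A·v_0 = (1, -2).
v_2 = A·v_1 = (0, -2).

v_2 = (0, -2)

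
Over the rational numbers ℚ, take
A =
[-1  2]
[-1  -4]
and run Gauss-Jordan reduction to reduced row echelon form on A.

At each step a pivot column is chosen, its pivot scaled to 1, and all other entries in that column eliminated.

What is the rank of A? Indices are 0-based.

pivot(0,0)=-1: scale R0 → (1, -2)
  clear (1,0): R1 −= (-1)R0 → (0, -6)
pivot(1,1)=-6: scale R1 → (0, 1)
  clear (0,1): R0 −= (-2)R1 → (1, 0)

rank = 2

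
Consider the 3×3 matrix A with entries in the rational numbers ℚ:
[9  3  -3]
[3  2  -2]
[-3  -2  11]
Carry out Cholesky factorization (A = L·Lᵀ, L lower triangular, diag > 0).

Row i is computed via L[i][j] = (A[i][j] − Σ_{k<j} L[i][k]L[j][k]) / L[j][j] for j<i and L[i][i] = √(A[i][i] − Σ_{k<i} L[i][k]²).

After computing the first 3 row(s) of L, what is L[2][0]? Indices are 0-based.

Step 1: L[0][0] = √(9) = 3.
  L[1][0] = (3) / L[0][0] = 1.
Step 2: L[1][1] = √(1) = 1.
  L[2][0] = (-3) / L[0][0] = -1.
  L[2][1] = (-1) / L[1][1] = -1.
Step 3: L[2][2] = √(9) = 3.

L[2][0] = -1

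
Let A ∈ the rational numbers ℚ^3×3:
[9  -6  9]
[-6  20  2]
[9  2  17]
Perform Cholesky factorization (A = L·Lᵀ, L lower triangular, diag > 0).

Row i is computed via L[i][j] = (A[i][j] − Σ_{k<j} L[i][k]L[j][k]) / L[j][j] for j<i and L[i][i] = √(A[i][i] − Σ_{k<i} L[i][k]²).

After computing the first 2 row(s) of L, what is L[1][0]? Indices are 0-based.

L[1][0] = -2

Step 1: L[0][0] = √(9) = 3.
  L[1][0] = (-6) / L[0][0] = -2.
Step 2: L[1][1] = √(16) = 4.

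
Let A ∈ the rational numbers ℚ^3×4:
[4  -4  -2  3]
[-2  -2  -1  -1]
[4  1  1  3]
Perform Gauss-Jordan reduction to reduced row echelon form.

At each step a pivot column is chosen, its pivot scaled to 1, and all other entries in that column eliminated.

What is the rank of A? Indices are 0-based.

pivot(0,0)=4: scale R0 → (1, -1, -1/2, 3/4)
  clear (1,0): R1 −= (-2)R0 → (0, -4, -2, 1/2)
  clear (2,0): R2 −= (4)R0 → (0, 5, 3, 0)
pivot(1,1)=-4: scale R1 → (0, 1, 1/2, -1/8)
  clear (0,1): R0 −= (-1)R1 → (1, 0, 0, 5/8)
  clear (2,1): R2 −= (5)R1 → (0, 0, 1/2, 5/8)
pivot(2,2)=1/2: scale R2 → (0, 0, 1, 5/4)
  clear (1,2): R1 −= (1/2)R2 → (0, 1, 0, -3/4)

rank = 3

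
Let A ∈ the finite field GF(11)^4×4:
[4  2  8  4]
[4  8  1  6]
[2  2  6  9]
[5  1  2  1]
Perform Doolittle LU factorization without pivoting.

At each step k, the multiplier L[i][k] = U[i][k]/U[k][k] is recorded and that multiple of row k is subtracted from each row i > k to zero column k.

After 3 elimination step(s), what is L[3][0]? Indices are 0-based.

L[3][0] = 4

k=0: U[0][0]=4
  eliminate (1,0): mult=1, new row 1: (0, 6, 4, 2); set L[1][0]=1
  eliminate (2,0): mult=6, new row 2: (0, 1, 2, 7); set L[2][0]=6
  eliminate (3,0): mult=4, new row 3: (0, 4, 3, 7); set L[3][0]=4
k=1: U[1][1]=6
  eliminate (2,1): mult=2, new row 2: (0, 0, 5, 3); set L[2][1]=2
  eliminate (3,1): mult=8, new row 3: (0, 0, 4, 2); set L[3][1]=8
k=2: U[2][2]=5
  eliminate (3,2): mult=3, new row 3: (0, 0, 0, 4); set L[3][2]=3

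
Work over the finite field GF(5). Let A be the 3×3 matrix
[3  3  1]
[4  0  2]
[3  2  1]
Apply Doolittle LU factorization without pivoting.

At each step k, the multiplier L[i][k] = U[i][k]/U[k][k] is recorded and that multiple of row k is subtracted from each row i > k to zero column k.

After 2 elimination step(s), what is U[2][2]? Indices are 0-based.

U[2][2] = 4

[col 0] pivot 3
  R1 -= 3*R0 → (0, 1, 4)  (L[1][0] := 3)
  R2 -= 1*R0 → (0, 4, 0)  (L[2][0] := 1)
[col 1] pivot 1
  R2 -= 4*R1 → (0, 0, 4)  (L[2][1] := 4)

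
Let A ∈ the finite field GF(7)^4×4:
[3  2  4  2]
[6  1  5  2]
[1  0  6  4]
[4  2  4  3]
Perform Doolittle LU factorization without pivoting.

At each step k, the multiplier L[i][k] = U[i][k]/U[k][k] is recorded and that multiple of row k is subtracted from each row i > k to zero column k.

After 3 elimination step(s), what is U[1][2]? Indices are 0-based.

U[1][2] = 4

[col 0] pivot 3
  R1 -= 2*R0 → (0, 4, 4, 5)  (L[1][0] := 2)
  R2 -= 5*R0 → (0, 4, 0, 1)  (L[2][0] := 5)
  R3 -= 6*R0 → (0, 4, 1, 5)  (L[3][0] := 6)
[col 1] pivot 4
  R2 -= 1*R1 → (0, 0, 3, 3)  (L[2][1] := 1)
  R3 -= 1*R1 → (0, 0, 4, 0)  (L[3][1] := 1)
[col 2] pivot 3
  R3 -= 6*R2 → (0, 0, 0, 3)  (L[3][2] := 6)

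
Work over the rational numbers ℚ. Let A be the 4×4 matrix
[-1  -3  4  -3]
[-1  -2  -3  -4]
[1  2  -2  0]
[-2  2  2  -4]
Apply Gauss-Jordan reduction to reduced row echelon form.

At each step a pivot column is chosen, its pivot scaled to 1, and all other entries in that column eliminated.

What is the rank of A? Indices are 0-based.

rank = 4

pivot(0,0)=-1: scale R0 → (1, 3, -4, 3)
  clear (1,0): R1 −= (-1)R0 → (0, 1, -7, -1)
  clear (2,0): R2 −= (1)R0 → (0, -1, 2, -3)
  clear (3,0): R3 −= (-2)R0 → (0, 8, -6, 2)
pivot(1,1)=1: scale R1 → (0, 1, -7, -1)
  clear (0,1): R0 −= (3)R1 → (1, 0, 17, 6)
  clear (2,1): R2 −= (-1)R1 → (0, 0, -5, -4)
  clear (3,1): R3 −= (8)R1 → (0, 0, 50, 10)
pivot(2,2)=-5: scale R2 → (0, 0, 1, 4/5)
  clear (0,2): R0 −= (17)R2 → (1, 0, 0, -38/5)
  clear (1,2): R1 −= (-7)R2 → (0, 1, 0, 23/5)
  clear (3,2): R3 −= (50)R2 → (0, 0, 0, -30)
pivot(3,3)=-30: scale R3 → (0, 0, 0, 1)
  clear (0,3): R0 −= (-38/5)R3 → (1, 0, 0, 0)
  clear (1,3): R1 −= (23/5)R3 → (0, 1, 0, 0)
  clear (2,3): R2 −= (4/5)R3 → (0, 0, 1, 0)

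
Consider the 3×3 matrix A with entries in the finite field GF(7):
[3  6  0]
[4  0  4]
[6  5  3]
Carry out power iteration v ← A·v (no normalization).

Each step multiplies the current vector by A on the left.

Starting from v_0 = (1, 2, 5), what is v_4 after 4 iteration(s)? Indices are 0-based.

v_0 = (1, 2, 5).
v_1 = A·v_0 = (1, 3, 3).
v_2 = A·v_1 = (0, 2, 2).
v_3 = A·v_2 = (5, 1, 2).
v_4 = A·v_3 = (0, 0, 6).

v_4 = (0, 0, 6)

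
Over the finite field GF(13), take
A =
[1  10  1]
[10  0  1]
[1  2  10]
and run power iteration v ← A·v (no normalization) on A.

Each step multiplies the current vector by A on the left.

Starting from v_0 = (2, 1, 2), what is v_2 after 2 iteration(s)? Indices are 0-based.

v_0 = (2, 1, 2).
v_1 = A·v_0 = (1, 9, 11).
v_2 = A·v_1 = (11, 8, 12).

v_2 = (11, 8, 12)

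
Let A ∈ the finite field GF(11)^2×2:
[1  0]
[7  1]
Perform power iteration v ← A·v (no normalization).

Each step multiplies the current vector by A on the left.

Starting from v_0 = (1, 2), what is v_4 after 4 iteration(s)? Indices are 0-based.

v_0 = (1, 2).
v_1 = A·v_0 = (1, 9).
v_2 = A·v_1 = (1, 5).
v_3 = A·v_2 = (1, 1).
v_4 = A·v_3 = (1, 8).

v_4 = (1, 8)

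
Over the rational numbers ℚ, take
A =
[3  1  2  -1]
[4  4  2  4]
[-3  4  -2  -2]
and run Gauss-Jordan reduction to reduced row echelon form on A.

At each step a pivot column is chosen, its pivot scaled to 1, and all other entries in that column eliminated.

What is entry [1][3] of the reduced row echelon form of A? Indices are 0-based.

[1] R0 /= 3  ⇒  (1, 1/3, 2/3, -1/3)
     R1 -= 4·R0  ⇒  (0, 8/3, -2/3, 16/3)
     R2 -= -3·R0  ⇒  (0, 5, 0, -3)
[2] R1 /= 8/3  ⇒  (0, 1, -1/4, 2)
     R0 -= 1/3·R1  ⇒  (1, 0, 3/4, -1)
     R2 -= 5·R1  ⇒  (0, 0, 5/4, -13)
[3] R2 /= 5/4  ⇒  (0, 0, 1, -52/5)
     R0 -= 3/4·R2  ⇒  (1, 0, 0, 34/5)
     R1 -= -1/4·R2  ⇒  (0, 1, 0, -3/5)

M[1][3] = -3/5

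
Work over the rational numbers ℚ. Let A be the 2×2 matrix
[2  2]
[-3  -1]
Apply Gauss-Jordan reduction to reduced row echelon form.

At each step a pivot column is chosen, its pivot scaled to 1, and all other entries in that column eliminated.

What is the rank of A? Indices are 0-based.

rank = 2

[1] R0 /= 2  ⇒  (1, 1)
     R1 -= -3·R0  ⇒  (0, 2)
[2] R1 /= 2  ⇒  (0, 1)
     R0 -= 1·R1  ⇒  (1, 0)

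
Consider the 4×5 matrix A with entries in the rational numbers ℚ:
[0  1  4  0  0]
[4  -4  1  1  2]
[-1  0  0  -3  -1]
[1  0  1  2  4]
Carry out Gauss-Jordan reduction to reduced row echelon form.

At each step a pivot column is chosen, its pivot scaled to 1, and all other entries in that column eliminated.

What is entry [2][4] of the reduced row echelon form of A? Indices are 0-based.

pivot(0,0): swap R0↔R1
pivot(0,0)=4: scale R0 → (1, -1, 1/4, 1/4, 1/2)
  clear (2,0): R2 −= (-1)R0 → (0, -1, 1/4, -11/4, -1/2)
  clear (3,0): R3 −= (1)R0 → (0, 1, 3/4, 7/4, 7/2)
pivot(1,1)=1: scale R1 → (0, 1, 4, 0, 0)
  clear (0,1): R0 −= (-1)R1 → (1, 0, 17/4, 1/4, 1/2)
  clear (2,1): R2 −= (-1)R1 → (0, 0, 17/4, -11/4, -1/2)
  clear (3,1): R3 −= (1)R1 → (0, 0, -13/4, 7/4, 7/2)
pivot(2,2)=17/4: scale R2 → (0, 0, 1, -11/17, -2/17)
  clear (0,2): R0 −= (17/4)R2 → (1, 0, 0, 3, 1)
  clear (1,2): R1 −= (4)R2 → (0, 1, 0, 44/17, 8/17)
  clear (3,2): R3 −= (-13/4)R2 → (0, 0, 0, -6/17, 53/17)
pivot(3,3)=-6/17: scale R3 → (0, 0, 0, 1, -53/6)
  clear (0,3): R0 −= (3)R3 → (1, 0, 0, 0, 55/2)
  clear (1,3): R1 −= (44/17)R3 → (0, 1, 0, 0, 70/3)
  clear (2,3): R2 −= (-11/17)R3 → (0, 0, 1, 0, -35/6)

M[2][4] = -35/6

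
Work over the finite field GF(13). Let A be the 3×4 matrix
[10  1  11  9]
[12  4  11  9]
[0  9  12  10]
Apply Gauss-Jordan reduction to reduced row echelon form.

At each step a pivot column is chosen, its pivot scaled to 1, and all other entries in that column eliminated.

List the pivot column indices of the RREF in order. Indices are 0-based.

pivot columns: 0, 1, 2

pivot(0,0)=10: scale R0 → (1, 4, 5, 10)
  clear (1,0): R1 −= (12)R0 → (0, 8, 3, 6)
pivot(1,1)=8: scale R1 → (0, 1, 2, 4)
  clear (0,1): R0 −= (4)R1 → (1, 0, 10, 7)
  clear (2,1): R2 −= (9)R1 → (0, 0, 7, 0)
pivot(2,2)=7: scale R2 → (0, 0, 1, 0)
  clear (0,2): R0 −= (10)R2 → (1, 0, 0, 7)
  clear (1,2): R1 −= (2)R2 → (0, 1, 0, 4)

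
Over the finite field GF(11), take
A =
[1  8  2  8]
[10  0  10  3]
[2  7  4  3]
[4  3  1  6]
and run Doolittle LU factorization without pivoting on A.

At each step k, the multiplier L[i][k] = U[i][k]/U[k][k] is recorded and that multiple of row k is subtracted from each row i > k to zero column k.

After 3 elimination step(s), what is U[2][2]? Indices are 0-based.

k=0: U[0][0]=1
  eliminate (1,0): mult=10, new row 1: (0, 8, 1, 0); set L[1][0]=10
  eliminate (2,0): mult=2, new row 2: (0, 2, 0, 9); set L[2][0]=2
  eliminate (3,0): mult=4, new row 3: (0, 4, 4, 7); set L[3][0]=4
k=1: U[1][1]=8
  eliminate (2,1): mult=3, new row 2: (0, 0, 8, 9); set L[2][1]=3
  eliminate (3,1): mult=6, new row 3: (0, 0, 9, 7); set L[3][1]=6
k=2: U[2][2]=8
  eliminate (3,2): mult=8, new row 3: (0, 0, 0, 1); set L[3][2]=8

U[2][2] = 8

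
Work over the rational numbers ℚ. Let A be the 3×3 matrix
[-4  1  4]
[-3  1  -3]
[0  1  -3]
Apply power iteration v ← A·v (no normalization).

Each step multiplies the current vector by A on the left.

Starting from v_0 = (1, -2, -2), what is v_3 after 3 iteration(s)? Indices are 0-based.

v_0 = (1, -2, -2).
v_1 = A·v_0 = (-14, 1, 4).
v_2 = A·v_1 = (73, 31, -11).
v_3 = A·v_2 = (-305, -155, 64).

v_3 = (-305, -155, 64)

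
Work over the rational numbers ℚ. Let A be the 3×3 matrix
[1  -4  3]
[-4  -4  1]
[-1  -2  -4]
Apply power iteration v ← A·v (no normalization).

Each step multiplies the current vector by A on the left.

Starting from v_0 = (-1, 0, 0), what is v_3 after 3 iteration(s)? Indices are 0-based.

v_3 = (-3, 89, 80)

v_0 = (-1, 0, 0).
v_1 = A·v_0 = (-1, 4, 1).
v_2 = A·v_1 = (-14, -11, -11).
v_3 = A·v_2 = (-3, 89, 80).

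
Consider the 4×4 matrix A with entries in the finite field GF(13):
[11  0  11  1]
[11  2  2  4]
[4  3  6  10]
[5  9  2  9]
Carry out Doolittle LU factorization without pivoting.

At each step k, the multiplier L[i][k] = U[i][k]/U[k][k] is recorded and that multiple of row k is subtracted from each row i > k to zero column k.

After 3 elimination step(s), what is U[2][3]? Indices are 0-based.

U[2][3] = 1

Step 1: pivot at (0,0) is 11.
  row1 ← row1 − (1)·row0  ⇒  L[1][0]=1, U row1=(0, 2, 4, 3)
  row2 ← row2 − (11)·row0  ⇒  L[2][0]=11, U row2=(0, 3, 2, 12)
  row3 ← row3 − (4)·row0  ⇒  L[3][0]=4, U row3=(0, 9, 10, 5)
Step 2: pivot at (1,1) is 2.
  row2 ← row2 − (8)·row1  ⇒  L[2][1]=8, U row2=(0, 0, 9, 1)
  row3 ← row3 − (11)·row1  ⇒  L[3][1]=11, U row3=(0, 0, 5, 11)
Step 3: pivot at (2,2) is 9.
  row3 ← row3 − (2)·row2  ⇒  L[3][2]=2, U row3=(0, 0, 0, 9)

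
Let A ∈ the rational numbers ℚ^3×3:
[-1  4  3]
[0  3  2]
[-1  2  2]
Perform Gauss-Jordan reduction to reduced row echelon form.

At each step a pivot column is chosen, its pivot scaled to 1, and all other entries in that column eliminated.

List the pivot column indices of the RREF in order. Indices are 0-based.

pivot columns: 0, 1, 2

[1] R0 /= -1  ⇒  (1, -4, -3)
     R2 -= -1·R0  ⇒  (0, -2, -1)
[2] R1 /= 3  ⇒  (0, 1, 2/3)
     R0 -= -4·R1  ⇒  (1, 0, -1/3)
     R2 -= -2·R1  ⇒  (0, 0, 1/3)
[3] R2 /= 1/3  ⇒  (0, 0, 1)
     R0 -= -1/3·R2  ⇒  (1, 0, 0)
     R1 -= 2/3·R2  ⇒  (0, 1, 0)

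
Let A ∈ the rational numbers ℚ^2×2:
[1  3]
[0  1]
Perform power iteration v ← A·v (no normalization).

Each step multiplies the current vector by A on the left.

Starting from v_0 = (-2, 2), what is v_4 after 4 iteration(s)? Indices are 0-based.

v_4 = (22, 2)

v_0 = (-2, 2).
v_1 = A·v_0 = (4, 2).
v_2 = A·v_1 = (10, 2).
v_3 = A·v_2 = (16, 2).
v_4 = A·v_3 = (22, 2).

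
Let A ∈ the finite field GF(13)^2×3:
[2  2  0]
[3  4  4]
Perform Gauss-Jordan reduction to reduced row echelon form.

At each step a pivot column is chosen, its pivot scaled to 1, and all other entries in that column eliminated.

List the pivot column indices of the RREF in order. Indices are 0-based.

pivot columns: 0, 1

pivot(0,0)=2: scale R0 → (1, 1, 0)
  clear (1,0): R1 −= (3)R0 → (0, 1, 4)
pivot(1,1)=1: scale R1 → (0, 1, 4)
  clear (0,1): R0 −= (1)R1 → (1, 0, 9)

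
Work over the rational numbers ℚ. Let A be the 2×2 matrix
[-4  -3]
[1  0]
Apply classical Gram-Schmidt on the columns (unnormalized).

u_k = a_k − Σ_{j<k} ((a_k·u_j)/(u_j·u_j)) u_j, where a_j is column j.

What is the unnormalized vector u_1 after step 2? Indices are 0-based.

u_1 = (-3/17, -12/17)

Step 1: u_0 = a_0 = (-4, 1).
Step 2: u_1 = a_1 − (12/17)·u_0 = (-3/17, -12/17).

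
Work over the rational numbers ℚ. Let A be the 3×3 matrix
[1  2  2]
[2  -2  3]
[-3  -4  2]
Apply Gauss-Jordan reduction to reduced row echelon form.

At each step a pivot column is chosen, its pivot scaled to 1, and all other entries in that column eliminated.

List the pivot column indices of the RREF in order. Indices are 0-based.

pivot columns: 0, 1, 2

pivot(0,0)=1: scale R0 → (1, 2, 2)
  clear (1,0): R1 −= (2)R0 → (0, -6, -1)
  clear (2,0): R2 −= (-3)R0 → (0, 2, 8)
pivot(1,1)=-6: scale R1 → (0, 1, 1/6)
  clear (0,1): R0 −= (2)R1 → (1, 0, 5/3)
  clear (2,1): R2 −= (2)R1 → (0, 0, 23/3)
pivot(2,2)=23/3: scale R2 → (0, 0, 1)
  clear (0,2): R0 −= (5/3)R2 → (1, 0, 0)
  clear (1,2): R1 −= (1/6)R2 → (0, 1, 0)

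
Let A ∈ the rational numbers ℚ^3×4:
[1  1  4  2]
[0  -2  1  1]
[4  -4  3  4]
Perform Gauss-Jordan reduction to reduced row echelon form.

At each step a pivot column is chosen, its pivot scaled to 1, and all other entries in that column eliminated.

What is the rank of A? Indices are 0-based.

step 1: normalize row 0 (÷1) = (1, 1, 4, 2)
  row 2: subtract 4×row0 = (0, -8, -13, -4)
step 2: normalize row 1 (÷-2) = (0, 1, -1/2, -1/2)
  row 0: subtract 1×row1 = (1, 0, 9/2, 5/2)
  row 2: subtract -8×row1 = (0, 0, -17, -8)
step 3: normalize row 2 (÷-17) = (0, 0, 1, 8/17)
  row 0: subtract 9/2×row2 = (1, 0, 0, 13/34)
  row 1: subtract -1/2×row2 = (0, 1, 0, -9/34)

rank = 3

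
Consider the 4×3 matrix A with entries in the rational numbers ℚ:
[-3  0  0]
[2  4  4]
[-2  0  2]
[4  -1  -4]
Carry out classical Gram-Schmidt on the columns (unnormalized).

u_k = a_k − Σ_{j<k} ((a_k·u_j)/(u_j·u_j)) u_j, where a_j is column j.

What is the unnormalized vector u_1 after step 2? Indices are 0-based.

u_1 = (4/11, 124/33, 8/33, -49/33)

Step 1: u_0 = a_0 = (-3, 2, -2, 4).
Step 2: u_1 = a_1 − (4/33)·u_0 = (4/11, 124/33, 8/33, -49/33).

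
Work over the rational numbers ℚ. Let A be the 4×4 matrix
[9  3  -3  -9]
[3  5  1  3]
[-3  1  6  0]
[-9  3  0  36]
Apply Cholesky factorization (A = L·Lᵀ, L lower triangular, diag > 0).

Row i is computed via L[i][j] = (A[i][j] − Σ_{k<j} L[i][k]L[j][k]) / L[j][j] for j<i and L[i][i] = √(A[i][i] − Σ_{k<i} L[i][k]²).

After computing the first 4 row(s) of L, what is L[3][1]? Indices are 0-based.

L[3][1] = 3

Step 1: L[0][0] = √(9) = 3.
  L[1][0] = (3) / L[0][0] = 1.
Step 2: L[1][1] = √(4) = 2.
  L[2][0] = (-3) / L[0][0] = -1.
  L[2][1] = (2) / L[1][1] = 1.
Step 3: L[2][2] = √(4) = 2.
  L[3][0] = (-9) / L[0][0] = -3.
  L[3][1] = (6) / L[1][1] = 3.
  L[3][2] = (-6) / L[2][2] = -3.
Step 4: L[3][3] = √(9) = 3.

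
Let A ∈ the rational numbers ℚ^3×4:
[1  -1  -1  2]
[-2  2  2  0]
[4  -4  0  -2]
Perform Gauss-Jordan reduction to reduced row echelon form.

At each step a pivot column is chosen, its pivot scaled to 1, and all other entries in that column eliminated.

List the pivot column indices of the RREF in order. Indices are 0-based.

pivot columns: 0, 2, 3

[1] R0 /= 1  ⇒  (1, -1, -1, 2)
     R1 -= -2·R0  ⇒  (0, 0, 0, 4)
     R2 -= 4·R0  ⇒  (0, 0, 4, -10)
column 1 empty below row 1
[2] R1 <-> R2
[2] R1 /= 4  ⇒  (0, 0, 1, -5/2)
     R0 -= -1·R1  ⇒  (1, -1, 0, -1/2)
[3] R2 /= 4  ⇒  (0, 0, 0, 1)
     R0 -= -1/2·R2  ⇒  (1, -1, 0, 0)
     R1 -= -5/2·R2  ⇒  (0, 0, 1, 0)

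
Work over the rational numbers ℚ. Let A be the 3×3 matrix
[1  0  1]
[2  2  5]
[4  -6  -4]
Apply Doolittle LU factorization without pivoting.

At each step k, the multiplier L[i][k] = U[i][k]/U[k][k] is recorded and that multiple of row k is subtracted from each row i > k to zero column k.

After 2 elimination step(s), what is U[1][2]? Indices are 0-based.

Step 1: pivot at (0,0) is 1.
  row1 ← row1 − (2)·row0  ⇒  L[1][0]=2, U row1=(0, 2, 3)
  row2 ← row2 − (4)·row0  ⇒  L[2][0]=4, U row2=(0, -6, -8)
Step 2: pivot at (1,1) is 2.
  row2 ← row2 − (-3)·row1  ⇒  L[2][1]=-3, U row2=(0, 0, 1)

U[1][2] = 3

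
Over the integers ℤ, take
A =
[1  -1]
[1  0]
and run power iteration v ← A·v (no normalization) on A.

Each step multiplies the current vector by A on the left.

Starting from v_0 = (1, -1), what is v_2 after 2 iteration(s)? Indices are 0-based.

v_0 = (1, -1).
v_1 = A·v_0 = (2, 1).
v_2 = A·v_1 = (1, 2).

v_2 = (1, 2)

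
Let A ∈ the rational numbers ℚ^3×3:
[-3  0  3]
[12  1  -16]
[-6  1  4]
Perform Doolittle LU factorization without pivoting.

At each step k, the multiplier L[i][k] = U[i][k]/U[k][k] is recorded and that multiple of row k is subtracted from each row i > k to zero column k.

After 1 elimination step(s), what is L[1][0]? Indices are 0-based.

L[1][0] = -4

Step 1: pivot at (0,0) is -3.
  row1 ← row1 − (-4)·row0  ⇒  L[1][0]=-4, U row1=(0, 1, -4)
  row2 ← row2 − (2)·row0  ⇒  L[2][0]=2, U row2=(0, 1, -2)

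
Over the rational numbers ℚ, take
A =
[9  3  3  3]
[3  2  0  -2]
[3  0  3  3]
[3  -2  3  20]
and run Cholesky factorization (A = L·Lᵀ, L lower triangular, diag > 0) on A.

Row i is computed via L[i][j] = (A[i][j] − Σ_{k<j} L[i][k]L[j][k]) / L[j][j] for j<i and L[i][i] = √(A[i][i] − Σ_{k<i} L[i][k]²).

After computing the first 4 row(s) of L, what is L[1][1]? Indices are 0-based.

L[1][1] = 1

Step 1: L[0][0] = √(9) = 3.
  L[1][0] = (3) / L[0][0] = 1.
Step 2: L[1][1] = √(1) = 1.
  L[2][0] = (3) / L[0][0] = 1.
  L[2][1] = (-1) / L[1][1] = -1.
Step 3: L[2][2] = √(1) = 1.
  L[3][0] = (3) / L[0][0] = 1.
  L[3][1] = (-3) / L[1][1] = -3.
  L[3][2] = (-1) / L[2][2] = -1.
Step 4: L[3][3] = √(9) = 3.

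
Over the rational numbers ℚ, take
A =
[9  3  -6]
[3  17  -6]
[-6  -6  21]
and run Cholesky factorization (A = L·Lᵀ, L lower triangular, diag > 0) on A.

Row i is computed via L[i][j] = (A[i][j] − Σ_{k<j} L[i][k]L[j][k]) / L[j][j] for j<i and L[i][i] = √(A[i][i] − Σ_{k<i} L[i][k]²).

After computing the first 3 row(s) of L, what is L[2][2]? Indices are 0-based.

L[2][2] = 4

Step 1: L[0][0] = √(9) = 3.
  L[1][0] = (3) / L[0][0] = 1.
Step 2: L[1][1] = √(16) = 4.
  L[2][0] = (-6) / L[0][0] = -2.
  L[2][1] = (-4) / L[1][1] = -1.
Step 3: L[2][2] = √(16) = 4.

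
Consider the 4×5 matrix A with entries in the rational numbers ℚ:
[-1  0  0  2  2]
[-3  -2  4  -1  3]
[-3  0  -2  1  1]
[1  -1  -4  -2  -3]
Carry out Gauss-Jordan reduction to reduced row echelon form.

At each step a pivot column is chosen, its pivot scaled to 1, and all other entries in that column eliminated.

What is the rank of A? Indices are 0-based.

rank = 4

step 1: normalize row 0 (÷-1) = (1, 0, 0, -2, -2)
  row 1: subtract -3×row0 = (0, -2, 4, -7, -3)
  row 2: subtract -3×row0 = (0, 0, -2, -5, -5)
  row 3: subtract 1×row0 = (0, -1, -4, 0, -1)
step 2: normalize row 1 (÷-2) = (0, 1, -2, 7/2, 3/2)
  row 3: subtract -1×row1 = (0, 0, -6, 7/2, 1/2)
step 3: normalize row 2 (÷-2) = (0, 0, 1, 5/2, 5/2)
  row 1: subtract -2×row2 = (0, 1, 0, 17/2, 13/2)
  row 3: subtract -6×row2 = (0, 0, 0, 37/2, 31/2)
step 4: normalize row 3 (÷37/2) = (0, 0, 0, 1, 31/37)
  row 0: subtract -2×row3 = (1, 0, 0, 0, -12/37)
  row 1: subtract 17/2×row3 = (0, 1, 0, 0, -23/37)
  row 2: subtract 5/2×row3 = (0, 0, 1, 0, 15/37)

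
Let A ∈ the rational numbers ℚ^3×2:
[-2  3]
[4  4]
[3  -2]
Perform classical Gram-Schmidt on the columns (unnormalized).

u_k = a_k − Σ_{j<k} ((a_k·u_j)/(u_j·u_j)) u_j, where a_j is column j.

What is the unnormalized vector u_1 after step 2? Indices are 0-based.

Step 1: u_0 = a_0 = (-2, 4, 3).
Step 2: u_1 = a_1 − (4/29)·u_0 = (95/29, 100/29, -70/29).

u_1 = (95/29, 100/29, -70/29)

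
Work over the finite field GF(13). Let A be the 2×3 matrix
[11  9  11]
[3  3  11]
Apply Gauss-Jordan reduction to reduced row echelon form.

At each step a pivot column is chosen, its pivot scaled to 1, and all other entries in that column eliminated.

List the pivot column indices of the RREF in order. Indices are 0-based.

step 1: normalize row 0 (÷11) = (1, 2, 1)
  row 1: subtract 3×row0 = (0, 10, 8)
step 2: normalize row 1 (÷10) = (0, 1, 6)
  row 0: subtract 2×row1 = (1, 0, 2)

pivot columns: 0, 1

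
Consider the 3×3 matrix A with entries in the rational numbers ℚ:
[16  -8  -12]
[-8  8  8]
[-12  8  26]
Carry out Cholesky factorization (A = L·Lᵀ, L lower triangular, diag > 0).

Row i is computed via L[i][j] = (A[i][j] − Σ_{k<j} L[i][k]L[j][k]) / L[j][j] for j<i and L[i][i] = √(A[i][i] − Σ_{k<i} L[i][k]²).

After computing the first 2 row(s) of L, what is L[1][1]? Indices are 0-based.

L[1][1] = 2

Step 1: L[0][0] = √(16) = 4.
  L[1][0] = (-8) / L[0][0] = -2.
Step 2: L[1][1] = √(4) = 2.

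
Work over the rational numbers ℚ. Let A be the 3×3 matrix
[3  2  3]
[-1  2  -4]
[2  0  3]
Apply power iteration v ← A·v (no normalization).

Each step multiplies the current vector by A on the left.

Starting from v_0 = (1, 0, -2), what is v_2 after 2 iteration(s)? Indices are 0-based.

v_2 = (-7, 33, -18)

v_0 = (1, 0, -2).
v_1 = A·v_0 = (-3, 7, -4).
v_2 = A·v_1 = (-7, 33, -18).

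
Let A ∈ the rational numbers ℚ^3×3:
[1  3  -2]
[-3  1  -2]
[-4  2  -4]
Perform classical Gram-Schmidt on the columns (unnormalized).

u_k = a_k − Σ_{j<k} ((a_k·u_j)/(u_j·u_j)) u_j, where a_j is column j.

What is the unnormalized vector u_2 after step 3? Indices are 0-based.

Step 1: u_0 = a_0 = (1, -3, -4).
Step 2: u_1 = a_1 − (-4/13)·u_0 = (43/13, 1/13, 10/13).
Step 3: u_2 = a_2 − (10/13)·u_0 − (-64/75)·u_1 = (4/75, 28/75, -4/15).

u_2 = (4/75, 28/75, -4/15)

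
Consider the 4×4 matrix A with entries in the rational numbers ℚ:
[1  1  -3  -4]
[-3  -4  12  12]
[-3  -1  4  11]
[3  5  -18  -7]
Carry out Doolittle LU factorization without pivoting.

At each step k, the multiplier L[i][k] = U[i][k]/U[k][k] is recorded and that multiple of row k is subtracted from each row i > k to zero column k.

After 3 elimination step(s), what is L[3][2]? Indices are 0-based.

L[3][2] = -3

k=0: U[0][0]=1
  eliminate (1,0): mult=-3, new row 1: (0, -1, 3, 0); set L[1][0]=-3
  eliminate (2,0): mult=-3, new row 2: (0, 2, -5, -1); set L[2][0]=-3
  eliminate (3,0): mult=3, new row 3: (0, 2, -9, 5); set L[3][0]=3
k=1: U[1][1]=-1
  eliminate (2,1): mult=-2, new row 2: (0, 0, 1, -1); set L[2][1]=-2
  eliminate (3,1): mult=-2, new row 3: (0, 0, -3, 5); set L[3][1]=-2
k=2: U[2][2]=1
  eliminate (3,2): mult=-3, new row 3: (0, 0, 0, 2); set L[3][2]=-3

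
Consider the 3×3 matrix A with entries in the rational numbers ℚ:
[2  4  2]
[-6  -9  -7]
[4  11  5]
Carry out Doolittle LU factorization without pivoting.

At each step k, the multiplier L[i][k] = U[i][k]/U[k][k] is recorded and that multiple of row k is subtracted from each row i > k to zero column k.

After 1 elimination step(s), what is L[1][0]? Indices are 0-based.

L[1][0] = -3

Step 1: pivot at (0,0) is 2.
  row1 ← row1 − (-3)·row0  ⇒  L[1][0]=-3, U row1=(0, 3, -1)
  row2 ← row2 − (2)·row0  ⇒  L[2][0]=2, U row2=(0, 3, 1)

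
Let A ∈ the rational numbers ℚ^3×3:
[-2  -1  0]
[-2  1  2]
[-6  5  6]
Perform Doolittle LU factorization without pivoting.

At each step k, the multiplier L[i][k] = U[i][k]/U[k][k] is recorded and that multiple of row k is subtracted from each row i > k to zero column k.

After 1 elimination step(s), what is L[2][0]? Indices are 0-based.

L[2][0] = 3

[col 0] pivot -2
  R1 -= 1*R0 → (0, 2, 2)  (L[1][0] := 1)
  R2 -= 3*R0 → (0, 8, 6)  (L[2][0] := 3)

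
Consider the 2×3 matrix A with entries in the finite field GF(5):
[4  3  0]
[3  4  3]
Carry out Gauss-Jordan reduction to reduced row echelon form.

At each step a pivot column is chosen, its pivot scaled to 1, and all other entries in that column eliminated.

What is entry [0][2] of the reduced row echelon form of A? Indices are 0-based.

M[0][2] = 3

pivot(0,0)=4: scale R0 → (1, 2, 0)
  clear (1,0): R1 −= (3)R0 → (0, 3, 3)
pivot(1,1)=3: scale R1 → (0, 1, 1)
  clear (0,1): R0 −= (2)R1 → (1, 0, 3)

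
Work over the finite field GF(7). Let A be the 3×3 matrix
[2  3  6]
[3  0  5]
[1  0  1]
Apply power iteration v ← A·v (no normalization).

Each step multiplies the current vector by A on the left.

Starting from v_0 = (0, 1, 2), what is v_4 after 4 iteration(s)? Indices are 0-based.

v_4 = (5, 5, 3)

v_0 = (0, 1, 2).
v_1 = A·v_0 = (1, 3, 2).
v_2 = A·v_1 = (2, 6, 3).
v_3 = A·v_2 = (5, 0, 5).
v_4 = A·v_3 = (5, 5, 3).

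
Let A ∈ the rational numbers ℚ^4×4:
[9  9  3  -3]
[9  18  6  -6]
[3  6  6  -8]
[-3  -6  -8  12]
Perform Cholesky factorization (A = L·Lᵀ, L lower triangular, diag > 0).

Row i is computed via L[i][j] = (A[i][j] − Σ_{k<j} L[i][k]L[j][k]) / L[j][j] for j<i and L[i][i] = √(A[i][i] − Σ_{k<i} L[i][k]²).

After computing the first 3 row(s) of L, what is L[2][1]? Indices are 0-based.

L[2][1] = 1

Step 1: L[0][0] = √(9) = 3.
  L[1][0] = (9) / L[0][0] = 3.
Step 2: L[1][1] = √(9) = 3.
  L[2][0] = (3) / L[0][0] = 1.
  L[2][1] = (3) / L[1][1] = 1.
Step 3: L[2][2] = √(4) = 2.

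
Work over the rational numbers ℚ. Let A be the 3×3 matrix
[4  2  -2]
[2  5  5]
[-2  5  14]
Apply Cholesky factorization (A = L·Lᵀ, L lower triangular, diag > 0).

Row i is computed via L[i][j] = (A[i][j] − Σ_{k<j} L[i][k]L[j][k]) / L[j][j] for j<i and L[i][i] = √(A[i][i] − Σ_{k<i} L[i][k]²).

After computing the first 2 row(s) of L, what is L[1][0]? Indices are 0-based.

Step 1: L[0][0] = √(4) = 2.
  L[1][0] = (2) / L[0][0] = 1.
Step 2: L[1][1] = √(4) = 2.

L[1][0] = 1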